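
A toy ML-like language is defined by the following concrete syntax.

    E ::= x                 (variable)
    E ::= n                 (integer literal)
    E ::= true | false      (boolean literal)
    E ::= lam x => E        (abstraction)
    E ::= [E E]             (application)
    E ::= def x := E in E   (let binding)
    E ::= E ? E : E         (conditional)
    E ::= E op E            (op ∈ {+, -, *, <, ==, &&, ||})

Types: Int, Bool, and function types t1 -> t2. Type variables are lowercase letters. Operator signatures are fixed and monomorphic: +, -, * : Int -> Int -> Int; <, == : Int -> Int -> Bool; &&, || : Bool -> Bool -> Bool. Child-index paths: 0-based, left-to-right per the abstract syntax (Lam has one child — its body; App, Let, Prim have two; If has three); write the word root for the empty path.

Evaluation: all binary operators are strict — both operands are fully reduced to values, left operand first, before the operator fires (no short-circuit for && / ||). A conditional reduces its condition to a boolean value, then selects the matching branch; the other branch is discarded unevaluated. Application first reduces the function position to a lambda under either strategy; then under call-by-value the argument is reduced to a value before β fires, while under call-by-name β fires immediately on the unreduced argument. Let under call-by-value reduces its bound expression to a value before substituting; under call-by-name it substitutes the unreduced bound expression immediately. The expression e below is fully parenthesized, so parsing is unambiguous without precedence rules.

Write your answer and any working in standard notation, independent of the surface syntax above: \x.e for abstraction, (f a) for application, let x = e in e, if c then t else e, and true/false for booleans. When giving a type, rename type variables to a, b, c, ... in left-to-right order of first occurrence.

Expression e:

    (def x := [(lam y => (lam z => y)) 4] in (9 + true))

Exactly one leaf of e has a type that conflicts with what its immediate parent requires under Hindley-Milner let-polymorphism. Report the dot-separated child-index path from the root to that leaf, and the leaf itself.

Trace:
y : a
\z._ : b -> a
\y._ : a -> b -> a
  unify a -> b -> a ~ Int -> c
  unify a ~ Int
  unify b -> Int ~ c
_ _ : b -> Int
let x : forall. b -> Int
  unify Int ~ Int
  unify Bool ~ Int
  FAIL: mismatch Bool ~ Int

Answer: 1.1 : true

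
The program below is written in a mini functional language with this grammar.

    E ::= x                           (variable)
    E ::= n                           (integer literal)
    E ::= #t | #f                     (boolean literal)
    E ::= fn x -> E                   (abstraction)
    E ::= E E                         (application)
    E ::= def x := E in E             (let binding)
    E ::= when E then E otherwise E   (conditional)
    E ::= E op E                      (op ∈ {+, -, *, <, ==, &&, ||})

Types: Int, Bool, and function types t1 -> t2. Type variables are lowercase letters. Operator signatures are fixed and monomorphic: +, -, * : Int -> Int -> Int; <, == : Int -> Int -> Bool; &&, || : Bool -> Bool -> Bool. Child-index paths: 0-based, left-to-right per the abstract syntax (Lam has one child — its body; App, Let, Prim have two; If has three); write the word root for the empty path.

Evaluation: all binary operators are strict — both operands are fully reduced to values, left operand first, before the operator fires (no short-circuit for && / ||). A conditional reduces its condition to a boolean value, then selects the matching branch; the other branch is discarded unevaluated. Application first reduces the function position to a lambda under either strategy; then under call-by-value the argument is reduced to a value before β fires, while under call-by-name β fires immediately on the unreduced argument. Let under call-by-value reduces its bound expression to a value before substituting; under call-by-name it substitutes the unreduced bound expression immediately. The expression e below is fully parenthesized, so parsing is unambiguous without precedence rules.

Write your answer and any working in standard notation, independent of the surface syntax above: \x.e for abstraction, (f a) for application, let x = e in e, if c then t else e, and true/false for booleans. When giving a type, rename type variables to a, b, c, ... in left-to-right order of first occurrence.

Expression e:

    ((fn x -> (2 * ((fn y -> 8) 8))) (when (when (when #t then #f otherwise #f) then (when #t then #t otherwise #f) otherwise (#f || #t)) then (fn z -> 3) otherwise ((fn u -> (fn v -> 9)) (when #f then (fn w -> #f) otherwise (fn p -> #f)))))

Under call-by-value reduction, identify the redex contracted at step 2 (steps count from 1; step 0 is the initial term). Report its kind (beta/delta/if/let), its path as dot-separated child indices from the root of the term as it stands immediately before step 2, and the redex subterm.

Answer: if at 1.0 : (if false then (if true then true else false) else (false || true))

Working:
step 0: ((\x.(2 * ((\y.8) 8))) (if (if (if true then false else false) then (if true then true else false) else (false || true)) then (\z.3) else ((\u.(\v.9)) (if false then (\w.false) else (\p.false)))))
step 1: [if@1.0.0] ((\x.(2 * ((\y.8) 8))) (if (if false then (if true then true else false) else (false || true)) then (\z.3) else ((\u.(\v.9)) (if false then (\w.false) else (\p.false)))))
step 2: [if@1.0] ((\x.(2 * ((\y.8) 8))) (if (false || true) then (\z.3) else ((\u.(\v.9)) (if false then (\w.false) else (\p.false)))))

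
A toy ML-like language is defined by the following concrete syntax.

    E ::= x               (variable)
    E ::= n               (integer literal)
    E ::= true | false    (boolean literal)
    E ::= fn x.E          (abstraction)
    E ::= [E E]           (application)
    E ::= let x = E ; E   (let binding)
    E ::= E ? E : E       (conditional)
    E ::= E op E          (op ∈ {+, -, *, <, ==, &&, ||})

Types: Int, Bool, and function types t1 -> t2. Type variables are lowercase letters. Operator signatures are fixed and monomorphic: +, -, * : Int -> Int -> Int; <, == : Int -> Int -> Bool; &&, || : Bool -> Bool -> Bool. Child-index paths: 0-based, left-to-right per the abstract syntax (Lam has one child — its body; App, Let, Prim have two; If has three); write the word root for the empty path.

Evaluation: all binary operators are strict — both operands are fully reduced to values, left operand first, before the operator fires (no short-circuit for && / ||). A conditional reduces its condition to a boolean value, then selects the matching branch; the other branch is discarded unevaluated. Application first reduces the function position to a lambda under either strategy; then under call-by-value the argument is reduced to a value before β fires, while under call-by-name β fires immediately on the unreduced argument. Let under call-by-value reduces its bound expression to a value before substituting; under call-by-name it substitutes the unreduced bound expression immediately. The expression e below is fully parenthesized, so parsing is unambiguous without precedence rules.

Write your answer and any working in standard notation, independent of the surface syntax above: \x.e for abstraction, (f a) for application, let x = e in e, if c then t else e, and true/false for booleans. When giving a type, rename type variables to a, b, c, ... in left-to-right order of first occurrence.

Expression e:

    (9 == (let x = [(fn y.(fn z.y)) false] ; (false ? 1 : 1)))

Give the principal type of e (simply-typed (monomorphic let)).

Trace:
  unify Int ~ Int
y : a
\z._ : b -> a
\y._ : a -> b -> a
  unify a -> b -> a ~ Bool -> c
  unify a ~ Bool
  unify b -> Bool ~ c
_ _ : b -> Bool
let x : b -> Bool
  unify Bool ~ Bool
  unify Int ~ Int
  unify Int ~ Int

Answer: Bool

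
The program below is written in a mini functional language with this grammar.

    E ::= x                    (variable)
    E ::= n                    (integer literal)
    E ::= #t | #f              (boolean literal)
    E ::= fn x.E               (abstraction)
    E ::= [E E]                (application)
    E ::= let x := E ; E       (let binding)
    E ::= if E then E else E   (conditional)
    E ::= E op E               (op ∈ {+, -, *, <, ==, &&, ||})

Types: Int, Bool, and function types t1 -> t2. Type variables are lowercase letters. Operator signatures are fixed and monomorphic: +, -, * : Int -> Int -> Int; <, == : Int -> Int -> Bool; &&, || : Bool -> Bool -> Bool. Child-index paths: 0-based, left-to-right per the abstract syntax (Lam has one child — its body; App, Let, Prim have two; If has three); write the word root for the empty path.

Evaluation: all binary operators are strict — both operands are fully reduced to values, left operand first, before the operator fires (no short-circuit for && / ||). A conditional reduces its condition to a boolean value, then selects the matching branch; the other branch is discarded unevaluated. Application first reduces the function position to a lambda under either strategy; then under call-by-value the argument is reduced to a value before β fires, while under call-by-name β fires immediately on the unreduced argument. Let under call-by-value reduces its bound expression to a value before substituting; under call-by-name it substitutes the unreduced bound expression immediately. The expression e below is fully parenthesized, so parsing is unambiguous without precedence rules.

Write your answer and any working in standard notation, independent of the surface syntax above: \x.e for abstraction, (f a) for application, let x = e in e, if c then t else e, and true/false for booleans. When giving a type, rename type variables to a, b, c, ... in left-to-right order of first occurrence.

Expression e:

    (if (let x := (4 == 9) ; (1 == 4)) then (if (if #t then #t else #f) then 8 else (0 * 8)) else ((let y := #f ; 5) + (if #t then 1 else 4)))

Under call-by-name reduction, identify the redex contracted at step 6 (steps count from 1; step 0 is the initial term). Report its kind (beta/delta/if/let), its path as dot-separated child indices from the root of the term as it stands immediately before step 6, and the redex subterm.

Answer: delta at root : (5 + 1)

Working:
step 0: (if (let x = (4 == 9) in (1 == 4)) then (if (if true then true else false) then 8 else (0 * 8)) else ((let y = false in 5) + (if true then 1 else 4)))
step 1: [let@0] (if (1 == 4) then (if (if true then true else false) then 8 else (0 * 8)) else ((let y = false in 5) + (if true then 1 else 4)))
step 2: [delta@0] (if false then (if (if true then true else false) then 8 else (0 * 8)) else ((let y = false in 5) + (if true then 1 else 4)))
step 3: [if@root] ((let y = false in 5) + (if true then 1 else 4))
step 4: [let@0] (5 + (if true then 1 else 4))
step 5: [if@1] (5 + 1)
step 6: [delta@root] 6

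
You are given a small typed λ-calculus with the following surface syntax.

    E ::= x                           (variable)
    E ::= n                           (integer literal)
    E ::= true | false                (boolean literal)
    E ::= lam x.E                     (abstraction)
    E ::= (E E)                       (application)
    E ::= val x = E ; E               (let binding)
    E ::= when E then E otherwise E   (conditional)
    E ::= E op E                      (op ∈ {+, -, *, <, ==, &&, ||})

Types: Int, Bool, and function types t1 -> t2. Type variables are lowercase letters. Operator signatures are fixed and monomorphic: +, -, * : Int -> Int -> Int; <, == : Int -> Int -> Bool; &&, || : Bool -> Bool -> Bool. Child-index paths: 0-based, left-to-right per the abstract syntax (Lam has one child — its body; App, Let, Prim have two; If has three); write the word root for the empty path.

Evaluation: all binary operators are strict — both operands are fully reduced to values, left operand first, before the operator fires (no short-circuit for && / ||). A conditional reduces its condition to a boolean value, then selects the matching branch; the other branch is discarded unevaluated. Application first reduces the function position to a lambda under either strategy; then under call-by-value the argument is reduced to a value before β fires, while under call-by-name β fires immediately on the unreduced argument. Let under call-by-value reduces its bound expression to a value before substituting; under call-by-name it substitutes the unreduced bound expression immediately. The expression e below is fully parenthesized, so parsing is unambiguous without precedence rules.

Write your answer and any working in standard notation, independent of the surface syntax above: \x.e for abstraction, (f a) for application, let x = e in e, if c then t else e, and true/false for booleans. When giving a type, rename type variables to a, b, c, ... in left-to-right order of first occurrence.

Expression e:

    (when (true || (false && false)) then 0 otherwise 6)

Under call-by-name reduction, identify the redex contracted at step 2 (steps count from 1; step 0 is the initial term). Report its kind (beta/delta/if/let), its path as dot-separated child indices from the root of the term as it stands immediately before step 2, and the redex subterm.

Trace:
step 0: (if (true || (false && false)) then 0 else 6)
step 1: [delta@0.1] (if (true || false) then 0 else 6)
step 2: [delta@0] (if true then 0 else 6)

Answer: delta at 0 : (true || false)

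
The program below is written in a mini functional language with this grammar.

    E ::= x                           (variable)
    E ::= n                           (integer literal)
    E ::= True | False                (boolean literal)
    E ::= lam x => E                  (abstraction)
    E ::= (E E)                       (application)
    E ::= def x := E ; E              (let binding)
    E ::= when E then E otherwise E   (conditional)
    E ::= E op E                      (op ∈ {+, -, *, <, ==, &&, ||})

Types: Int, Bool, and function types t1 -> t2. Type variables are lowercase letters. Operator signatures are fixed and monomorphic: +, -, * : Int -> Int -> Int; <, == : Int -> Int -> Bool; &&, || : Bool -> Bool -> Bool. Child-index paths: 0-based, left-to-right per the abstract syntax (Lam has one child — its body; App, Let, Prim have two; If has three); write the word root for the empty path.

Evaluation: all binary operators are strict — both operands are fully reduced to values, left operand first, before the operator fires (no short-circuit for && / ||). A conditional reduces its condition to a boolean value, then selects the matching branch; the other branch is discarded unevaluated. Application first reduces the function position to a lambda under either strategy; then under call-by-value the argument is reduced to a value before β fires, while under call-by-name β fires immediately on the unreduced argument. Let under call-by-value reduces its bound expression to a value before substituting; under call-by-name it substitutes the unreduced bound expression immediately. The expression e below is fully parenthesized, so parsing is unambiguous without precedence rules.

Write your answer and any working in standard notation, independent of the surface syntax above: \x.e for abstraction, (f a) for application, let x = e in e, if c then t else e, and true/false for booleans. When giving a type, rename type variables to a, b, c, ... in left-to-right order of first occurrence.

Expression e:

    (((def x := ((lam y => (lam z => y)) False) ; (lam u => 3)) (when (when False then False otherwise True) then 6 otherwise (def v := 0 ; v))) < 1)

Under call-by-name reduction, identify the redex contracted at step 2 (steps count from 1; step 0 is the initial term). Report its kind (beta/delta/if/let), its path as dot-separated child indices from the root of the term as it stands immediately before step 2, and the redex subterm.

Answer: beta at 0 : ((\u.3) (if (if false then false else true) then 6 else (let v = 0 in v)))

Working:
step 0: (((let x = ((\y.(\z.y)) false) in (\u.3)) (if (if false then false else true) then 6 else (let v = 0 in v))) < 1)
step 1: [let@0.0] (((\u.3) (if (if false then false else true) then 6 else (let v = 0 in v))) < 1)
step 2: [beta@0] (3 < 1)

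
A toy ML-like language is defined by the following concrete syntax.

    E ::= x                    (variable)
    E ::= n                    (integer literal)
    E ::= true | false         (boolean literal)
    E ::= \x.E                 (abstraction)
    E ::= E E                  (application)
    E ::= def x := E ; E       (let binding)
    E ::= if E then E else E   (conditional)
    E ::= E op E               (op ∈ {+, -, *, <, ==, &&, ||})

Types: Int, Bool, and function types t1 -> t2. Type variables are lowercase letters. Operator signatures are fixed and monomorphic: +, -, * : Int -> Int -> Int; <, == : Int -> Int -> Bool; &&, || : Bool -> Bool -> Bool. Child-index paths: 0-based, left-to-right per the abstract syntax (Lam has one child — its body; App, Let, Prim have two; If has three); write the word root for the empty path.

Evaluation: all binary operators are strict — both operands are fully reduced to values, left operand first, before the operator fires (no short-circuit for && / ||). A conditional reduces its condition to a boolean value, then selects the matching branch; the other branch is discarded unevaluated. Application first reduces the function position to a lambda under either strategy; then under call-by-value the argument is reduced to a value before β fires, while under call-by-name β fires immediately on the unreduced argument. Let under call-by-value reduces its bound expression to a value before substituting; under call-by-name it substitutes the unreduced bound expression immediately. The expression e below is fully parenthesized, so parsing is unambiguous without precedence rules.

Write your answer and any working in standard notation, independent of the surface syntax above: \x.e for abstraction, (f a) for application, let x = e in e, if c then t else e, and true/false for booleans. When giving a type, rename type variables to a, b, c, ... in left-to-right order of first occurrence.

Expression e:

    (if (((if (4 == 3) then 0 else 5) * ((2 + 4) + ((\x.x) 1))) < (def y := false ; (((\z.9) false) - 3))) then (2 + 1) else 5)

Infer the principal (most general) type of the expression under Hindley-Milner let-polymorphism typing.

Trace:
  unify Int ~ Int
  unify Int ~ Int
  unify Bool ~ Bool
  unify Int ~ Int
  unify Int ~ Int
  unify Int ~ Int
  unify Int ~ Int
  unify Int ~ Int
x : a
\x._ : a -> a
  unify a -> a ~ Int -> b
  unify a ~ Int
  unify Int ~ b
_ _ : Int
  unify Int ~ Int
  unify Int ~ Int
  unify Int ~ Int
let y : Bool
\z._ : c -> Int
  unify c -> Int ~ Bool -> d
  unify c ~ Bool
  unify Int ~ d
_ _ : Int
  unify Int ~ Int
  unify Int ~ Int
  unify Int ~ Int
  unify Bool ~ Bool
  unify Int ~ Int
  unify Int ~ Int
  unify Int ~ Int

Answer: Int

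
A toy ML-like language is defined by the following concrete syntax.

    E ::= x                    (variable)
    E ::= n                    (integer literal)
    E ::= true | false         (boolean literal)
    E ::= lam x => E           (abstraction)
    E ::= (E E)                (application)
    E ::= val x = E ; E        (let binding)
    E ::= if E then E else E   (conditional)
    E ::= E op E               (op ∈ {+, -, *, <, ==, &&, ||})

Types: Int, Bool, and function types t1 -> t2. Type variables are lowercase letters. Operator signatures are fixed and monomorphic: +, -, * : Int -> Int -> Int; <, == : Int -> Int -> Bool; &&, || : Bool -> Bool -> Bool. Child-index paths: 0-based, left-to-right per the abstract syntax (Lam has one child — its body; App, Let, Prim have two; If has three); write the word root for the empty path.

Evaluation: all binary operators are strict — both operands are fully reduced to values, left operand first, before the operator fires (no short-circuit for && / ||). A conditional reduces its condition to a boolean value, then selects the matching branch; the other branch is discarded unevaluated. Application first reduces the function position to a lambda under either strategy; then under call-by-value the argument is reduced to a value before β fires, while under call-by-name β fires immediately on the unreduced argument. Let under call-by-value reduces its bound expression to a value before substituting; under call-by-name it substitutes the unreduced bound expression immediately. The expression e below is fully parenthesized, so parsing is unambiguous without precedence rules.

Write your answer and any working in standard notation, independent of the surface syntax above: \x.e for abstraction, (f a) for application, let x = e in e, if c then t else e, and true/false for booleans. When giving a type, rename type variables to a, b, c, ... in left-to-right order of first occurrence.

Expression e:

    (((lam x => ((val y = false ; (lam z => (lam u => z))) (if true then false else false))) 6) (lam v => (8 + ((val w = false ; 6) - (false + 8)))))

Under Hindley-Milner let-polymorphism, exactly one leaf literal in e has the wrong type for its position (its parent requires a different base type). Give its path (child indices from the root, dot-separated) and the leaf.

Answer: 1.0.1.1.0 : false

Derivation:
let y : Bool
z : b
\u._ : c -> b
\z._ : b -> c -> b
  unify Bool ~ Bool
  unify Bool ~ Bool
  unify b -> c -> b ~ Bool -> d
  unify b ~ Bool
  unify c -> Bool ~ d
_ _ : c -> Bool
\x._ : a -> c -> Bool
  unify a -> c -> Bool ~ Int -> e
  unify a ~ Int
  unify c -> Bool ~ e
_ _ : c -> Bool
  unify Int ~ Int
let w : Bool
  unify Int ~ Int
  unify Bool ~ Int
  FAIL: mismatch Bool ~ Int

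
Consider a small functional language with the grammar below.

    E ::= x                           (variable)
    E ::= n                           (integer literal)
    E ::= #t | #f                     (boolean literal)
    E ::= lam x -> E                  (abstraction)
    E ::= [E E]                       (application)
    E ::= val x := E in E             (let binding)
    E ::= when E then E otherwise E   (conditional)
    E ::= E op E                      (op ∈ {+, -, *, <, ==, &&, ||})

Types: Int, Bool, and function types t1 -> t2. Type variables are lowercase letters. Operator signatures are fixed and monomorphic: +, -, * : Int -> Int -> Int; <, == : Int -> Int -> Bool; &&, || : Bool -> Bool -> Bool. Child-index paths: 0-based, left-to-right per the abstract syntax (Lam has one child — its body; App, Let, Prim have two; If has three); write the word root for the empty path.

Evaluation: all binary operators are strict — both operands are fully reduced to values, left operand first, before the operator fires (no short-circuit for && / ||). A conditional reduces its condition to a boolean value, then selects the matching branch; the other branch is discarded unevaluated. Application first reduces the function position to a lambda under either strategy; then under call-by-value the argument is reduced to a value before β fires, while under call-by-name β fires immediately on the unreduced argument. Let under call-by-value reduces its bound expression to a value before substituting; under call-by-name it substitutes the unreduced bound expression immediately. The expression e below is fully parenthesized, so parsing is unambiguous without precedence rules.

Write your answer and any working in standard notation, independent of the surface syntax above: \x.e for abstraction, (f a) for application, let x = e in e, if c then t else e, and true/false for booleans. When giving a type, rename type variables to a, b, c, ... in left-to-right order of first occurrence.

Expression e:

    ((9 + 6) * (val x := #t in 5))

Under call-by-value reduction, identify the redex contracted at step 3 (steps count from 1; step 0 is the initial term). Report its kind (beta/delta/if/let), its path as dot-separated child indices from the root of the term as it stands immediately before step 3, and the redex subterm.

Answer: delta at root : (15 * 5)

Derivation:
step 0: ((9 + 6) * (let x = true in 5))
step 1: [delta@0] (15 * (let x = true in 5))
step 2: [let@1] (15 * 5)
step 3: [delta@root] 75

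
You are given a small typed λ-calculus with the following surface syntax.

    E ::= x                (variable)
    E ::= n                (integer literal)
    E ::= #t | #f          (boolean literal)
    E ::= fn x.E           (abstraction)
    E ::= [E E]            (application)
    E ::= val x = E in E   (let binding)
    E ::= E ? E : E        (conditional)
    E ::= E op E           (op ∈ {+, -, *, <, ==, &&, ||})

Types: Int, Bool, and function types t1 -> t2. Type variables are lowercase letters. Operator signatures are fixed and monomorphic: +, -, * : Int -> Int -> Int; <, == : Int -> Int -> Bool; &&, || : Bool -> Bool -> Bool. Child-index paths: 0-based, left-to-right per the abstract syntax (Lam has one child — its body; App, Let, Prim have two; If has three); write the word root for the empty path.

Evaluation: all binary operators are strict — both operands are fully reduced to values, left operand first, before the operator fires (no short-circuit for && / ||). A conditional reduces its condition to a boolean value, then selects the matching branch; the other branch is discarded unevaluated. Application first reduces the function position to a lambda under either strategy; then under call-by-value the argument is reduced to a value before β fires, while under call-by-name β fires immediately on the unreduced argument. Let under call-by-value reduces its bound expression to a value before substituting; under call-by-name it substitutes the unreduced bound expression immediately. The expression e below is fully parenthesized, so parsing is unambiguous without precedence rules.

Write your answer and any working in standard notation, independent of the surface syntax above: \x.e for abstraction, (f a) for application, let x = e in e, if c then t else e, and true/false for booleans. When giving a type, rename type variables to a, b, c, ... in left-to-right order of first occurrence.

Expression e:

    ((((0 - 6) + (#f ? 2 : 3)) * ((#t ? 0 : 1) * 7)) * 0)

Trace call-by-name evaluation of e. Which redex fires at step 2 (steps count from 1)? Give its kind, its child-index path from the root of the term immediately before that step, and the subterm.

Working:
step 0: ((((0 - 6) + (if false then 2 else 3)) * ((if true then 0 else 1) * 7)) * 0)
step 1: [delta@0.0.0] (((-6 + (if false then 2 else 3)) * ((if true then 0 else 1) * 7)) * 0)
step 2: [if@0.0.1] (((-6 + 3) * ((if true then 0 else 1) * 7)) * 0)

Answer: if at 0.0.1 : (if false then 2 else 3)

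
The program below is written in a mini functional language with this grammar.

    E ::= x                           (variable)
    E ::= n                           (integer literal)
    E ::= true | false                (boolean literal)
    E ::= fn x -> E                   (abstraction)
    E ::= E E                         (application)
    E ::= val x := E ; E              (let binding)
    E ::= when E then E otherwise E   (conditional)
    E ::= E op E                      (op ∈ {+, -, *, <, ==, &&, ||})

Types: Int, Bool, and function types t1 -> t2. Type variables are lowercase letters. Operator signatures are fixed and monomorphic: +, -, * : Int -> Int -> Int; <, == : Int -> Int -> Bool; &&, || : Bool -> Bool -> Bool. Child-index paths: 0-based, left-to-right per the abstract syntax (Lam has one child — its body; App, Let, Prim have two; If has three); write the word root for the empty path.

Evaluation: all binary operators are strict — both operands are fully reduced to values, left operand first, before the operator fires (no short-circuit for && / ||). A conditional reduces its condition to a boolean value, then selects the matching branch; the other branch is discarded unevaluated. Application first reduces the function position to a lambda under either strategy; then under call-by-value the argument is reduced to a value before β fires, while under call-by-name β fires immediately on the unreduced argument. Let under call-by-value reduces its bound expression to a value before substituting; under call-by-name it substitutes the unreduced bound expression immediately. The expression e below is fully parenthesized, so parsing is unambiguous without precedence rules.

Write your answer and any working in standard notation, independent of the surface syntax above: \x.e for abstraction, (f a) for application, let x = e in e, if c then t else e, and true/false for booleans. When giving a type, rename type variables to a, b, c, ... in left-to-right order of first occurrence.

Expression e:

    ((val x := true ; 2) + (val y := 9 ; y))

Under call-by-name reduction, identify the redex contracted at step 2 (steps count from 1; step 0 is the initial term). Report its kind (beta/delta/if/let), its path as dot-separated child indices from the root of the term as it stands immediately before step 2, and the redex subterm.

Answer: let at 1 : (let y = 9 in y)

Trace:
step 0: ((let x = true in 2) + (let y = 9 in y))
step 1: [let@0] (2 + (let y = 9 in y))
step 2: [let@1] (2 + 9)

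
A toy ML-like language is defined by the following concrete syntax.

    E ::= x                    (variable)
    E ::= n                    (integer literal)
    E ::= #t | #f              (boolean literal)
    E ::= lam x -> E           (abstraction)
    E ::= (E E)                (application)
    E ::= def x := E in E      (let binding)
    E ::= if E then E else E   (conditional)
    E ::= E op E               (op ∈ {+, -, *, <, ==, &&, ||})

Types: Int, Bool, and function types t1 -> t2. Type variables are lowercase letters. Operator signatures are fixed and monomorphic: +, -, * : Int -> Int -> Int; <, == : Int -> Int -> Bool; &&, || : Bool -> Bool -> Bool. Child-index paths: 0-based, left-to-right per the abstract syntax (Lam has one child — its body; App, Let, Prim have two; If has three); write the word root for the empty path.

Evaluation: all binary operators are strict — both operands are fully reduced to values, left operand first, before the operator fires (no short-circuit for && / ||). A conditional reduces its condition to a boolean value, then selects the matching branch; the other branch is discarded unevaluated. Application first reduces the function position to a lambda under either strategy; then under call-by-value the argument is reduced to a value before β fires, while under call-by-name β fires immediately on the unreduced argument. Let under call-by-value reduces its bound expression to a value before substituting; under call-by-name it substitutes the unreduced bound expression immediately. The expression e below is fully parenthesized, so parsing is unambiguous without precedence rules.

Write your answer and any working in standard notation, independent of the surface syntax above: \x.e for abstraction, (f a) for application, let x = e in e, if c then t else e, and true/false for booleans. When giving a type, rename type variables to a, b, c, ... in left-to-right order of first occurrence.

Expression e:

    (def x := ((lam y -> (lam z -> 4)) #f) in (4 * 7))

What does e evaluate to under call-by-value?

Working:
step 0: (let x = ((\y.(\z.4)) false) in (4 * 7))
step 1: [beta@0] (let x = (\z.4) in (4 * 7))
step 2: [let@root] (4 * 7)
step 3: [delta@root] 28

Answer: 28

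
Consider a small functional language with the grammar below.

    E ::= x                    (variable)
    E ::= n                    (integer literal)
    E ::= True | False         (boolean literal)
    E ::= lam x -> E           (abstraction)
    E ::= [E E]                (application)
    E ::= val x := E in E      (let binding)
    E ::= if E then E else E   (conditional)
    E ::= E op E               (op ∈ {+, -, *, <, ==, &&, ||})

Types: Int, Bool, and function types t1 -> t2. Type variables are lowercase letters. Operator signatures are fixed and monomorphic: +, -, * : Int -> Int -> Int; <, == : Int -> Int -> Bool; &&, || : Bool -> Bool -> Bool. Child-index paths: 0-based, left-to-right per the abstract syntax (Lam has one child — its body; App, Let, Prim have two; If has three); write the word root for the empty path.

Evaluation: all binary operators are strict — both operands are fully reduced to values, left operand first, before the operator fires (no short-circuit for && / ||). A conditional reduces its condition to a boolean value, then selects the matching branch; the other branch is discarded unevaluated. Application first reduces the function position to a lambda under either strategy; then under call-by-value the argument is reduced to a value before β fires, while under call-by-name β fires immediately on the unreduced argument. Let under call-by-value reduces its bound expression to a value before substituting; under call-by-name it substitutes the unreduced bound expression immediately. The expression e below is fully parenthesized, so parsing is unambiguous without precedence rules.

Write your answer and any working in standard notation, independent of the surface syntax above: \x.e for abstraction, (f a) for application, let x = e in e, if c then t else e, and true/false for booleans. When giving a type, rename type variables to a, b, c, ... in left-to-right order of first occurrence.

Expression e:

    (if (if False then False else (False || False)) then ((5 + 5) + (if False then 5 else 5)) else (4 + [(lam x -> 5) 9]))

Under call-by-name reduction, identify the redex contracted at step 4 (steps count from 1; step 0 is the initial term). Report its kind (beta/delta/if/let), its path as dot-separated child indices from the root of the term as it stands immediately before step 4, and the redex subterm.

Answer: beta at 1 : ((\x.5) 9)

Derivation:
step 0: (if (if false then false else (false || false)) then ((5 + 5) + (if false then 5 else 5)) else (4 + ((\x.5) 9)))
step 1: [if@0] (if (false || false) then ((5 + 5) + (if false then 5 else 5)) else (4 + ((\x.5) 9)))
step 2: [delta@0] (if false then ((5 + 5) + (if false then 5 else 5)) else (4 + ((\x.5) 9)))
step 3: [if@root] (4 + ((\x.5) 9))
step 4: [beta@1] (4 + 5)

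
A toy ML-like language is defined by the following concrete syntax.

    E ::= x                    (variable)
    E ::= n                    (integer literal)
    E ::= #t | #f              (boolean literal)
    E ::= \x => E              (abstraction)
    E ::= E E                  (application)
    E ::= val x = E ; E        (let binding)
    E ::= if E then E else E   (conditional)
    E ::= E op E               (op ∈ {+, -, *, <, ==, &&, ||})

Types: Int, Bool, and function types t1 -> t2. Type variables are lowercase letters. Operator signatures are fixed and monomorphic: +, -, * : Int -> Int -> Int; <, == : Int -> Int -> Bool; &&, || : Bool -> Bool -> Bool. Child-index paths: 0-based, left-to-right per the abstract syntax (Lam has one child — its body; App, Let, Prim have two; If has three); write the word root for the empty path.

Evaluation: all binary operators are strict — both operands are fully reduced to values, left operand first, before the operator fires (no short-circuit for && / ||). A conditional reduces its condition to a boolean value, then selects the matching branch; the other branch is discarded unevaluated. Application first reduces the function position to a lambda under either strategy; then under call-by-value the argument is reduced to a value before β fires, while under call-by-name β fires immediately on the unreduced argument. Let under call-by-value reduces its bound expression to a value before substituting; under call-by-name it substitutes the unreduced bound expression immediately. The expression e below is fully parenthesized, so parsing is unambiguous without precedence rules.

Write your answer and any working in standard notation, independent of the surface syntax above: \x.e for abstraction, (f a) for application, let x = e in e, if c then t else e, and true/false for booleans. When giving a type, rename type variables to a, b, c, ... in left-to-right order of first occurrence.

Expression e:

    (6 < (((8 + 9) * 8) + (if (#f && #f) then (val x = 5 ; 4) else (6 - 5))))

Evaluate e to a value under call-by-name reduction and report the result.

Answer: true

Trace:
step 0: (6 < (((8 + 9) * 8) + (if (false && false) then (let x = 5 in 4) else (6 - 5))))
step 1: [delta@1.0.0] (6 < ((17 * 8) + (if (false && false) then (let x = 5 in 4) else (6 - 5))))
step 2: [delta@1.0] (6 < (136 + (if (false && false) then (let x = 5 in 4) else (6 - 5))))
step 3: [delta@1.1.0] (6 < (136 + (if false then (let x = 5 in 4) else (6 - 5))))
step 4: [if@1.1] (6 < (136 + (6 - 5)))
step 5: [delta@1.1] (6 < (136 + 1))
step 6: [delta@1] (6 < 137)
step 7: [delta@root] true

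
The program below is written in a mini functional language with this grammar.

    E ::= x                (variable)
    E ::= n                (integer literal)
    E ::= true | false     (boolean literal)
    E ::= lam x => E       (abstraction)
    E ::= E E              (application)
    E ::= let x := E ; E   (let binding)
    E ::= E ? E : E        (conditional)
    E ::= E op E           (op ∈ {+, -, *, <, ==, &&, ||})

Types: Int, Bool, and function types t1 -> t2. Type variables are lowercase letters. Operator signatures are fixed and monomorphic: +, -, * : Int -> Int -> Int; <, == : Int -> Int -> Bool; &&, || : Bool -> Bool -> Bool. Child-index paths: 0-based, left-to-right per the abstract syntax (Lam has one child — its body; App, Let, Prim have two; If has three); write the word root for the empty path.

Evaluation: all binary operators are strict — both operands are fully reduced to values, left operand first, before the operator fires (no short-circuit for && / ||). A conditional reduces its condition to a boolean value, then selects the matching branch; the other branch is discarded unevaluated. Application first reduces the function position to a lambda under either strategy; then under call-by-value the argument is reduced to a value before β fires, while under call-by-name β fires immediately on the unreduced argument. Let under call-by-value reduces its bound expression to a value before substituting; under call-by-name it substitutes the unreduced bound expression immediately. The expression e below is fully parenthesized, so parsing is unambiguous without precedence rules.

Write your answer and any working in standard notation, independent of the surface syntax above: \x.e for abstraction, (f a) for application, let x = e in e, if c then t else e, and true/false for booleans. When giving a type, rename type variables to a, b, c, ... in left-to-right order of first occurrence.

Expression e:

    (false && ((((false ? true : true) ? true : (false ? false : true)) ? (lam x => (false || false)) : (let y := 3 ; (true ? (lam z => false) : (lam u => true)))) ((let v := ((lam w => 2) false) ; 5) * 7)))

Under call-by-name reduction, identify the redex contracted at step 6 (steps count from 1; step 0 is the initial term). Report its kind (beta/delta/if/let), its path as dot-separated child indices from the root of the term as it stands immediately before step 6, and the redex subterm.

Working:
step 0: (false && ((if (if (if false then true else true) then true else (if false then false else true)) then (\x.(false || false)) else (let y = 3 in (if true then (\z.false) else (\u.true)))) ((let v = ((\w.2) false) in 5) * 7)))
step 1: [if@1.0.0.0] (false && ((if (if true then true else (if false then false else true)) then (\x.(false || false)) else (let y = 3 in (if true then (\z.false) else (\u.true)))) ((let v = ((\w.2) false) in 5) * 7)))
step 2: [if@1.0.0] (false && ((if true then (\x.(false || false)) else (let y = 3 in (if true then (\z.false) else (\u.true)))) ((let v = ((\w.2) false) in 5) * 7)))
step 3: [if@1.0] (false && ((\x.(false || false)) ((let v = ((\w.2) false) in 5) * 7)))
step 4: [beta@1] (false && (false || false))
step 5: [delta@1] (false && false)
step 6: [delta@root] false

Answer: delta at root : (false && false)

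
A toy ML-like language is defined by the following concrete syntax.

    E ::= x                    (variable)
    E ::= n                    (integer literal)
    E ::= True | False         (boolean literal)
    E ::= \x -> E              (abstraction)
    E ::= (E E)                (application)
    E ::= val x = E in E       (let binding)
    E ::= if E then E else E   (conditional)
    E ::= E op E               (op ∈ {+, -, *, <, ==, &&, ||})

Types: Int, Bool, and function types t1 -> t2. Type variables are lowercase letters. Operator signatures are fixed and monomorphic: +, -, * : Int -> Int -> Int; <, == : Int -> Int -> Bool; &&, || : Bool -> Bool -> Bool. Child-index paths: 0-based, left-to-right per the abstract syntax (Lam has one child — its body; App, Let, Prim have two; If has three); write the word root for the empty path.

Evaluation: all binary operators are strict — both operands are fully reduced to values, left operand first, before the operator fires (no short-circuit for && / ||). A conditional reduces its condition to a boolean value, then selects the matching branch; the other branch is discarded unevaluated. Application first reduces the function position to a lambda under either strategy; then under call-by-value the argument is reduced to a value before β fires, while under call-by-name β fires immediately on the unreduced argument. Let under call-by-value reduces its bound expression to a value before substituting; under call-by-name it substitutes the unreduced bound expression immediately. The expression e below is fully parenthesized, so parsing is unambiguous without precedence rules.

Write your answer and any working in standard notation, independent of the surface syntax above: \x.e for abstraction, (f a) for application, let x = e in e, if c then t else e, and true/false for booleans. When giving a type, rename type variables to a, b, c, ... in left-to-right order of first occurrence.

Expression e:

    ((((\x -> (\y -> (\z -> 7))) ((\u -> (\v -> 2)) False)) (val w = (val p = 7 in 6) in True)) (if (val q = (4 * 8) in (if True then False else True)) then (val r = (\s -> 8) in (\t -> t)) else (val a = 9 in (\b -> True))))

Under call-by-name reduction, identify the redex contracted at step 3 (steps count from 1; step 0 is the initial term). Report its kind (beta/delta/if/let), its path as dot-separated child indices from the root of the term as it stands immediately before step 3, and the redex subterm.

Answer: beta at root : ((\z.7) (if (let q = (4 * 8) in (if true then false else true)) then (let r = (\s.8) in (\t.t)) else (let a = 9 in (\b.true))))

Derivation:
step 0: ((((\x.(\y.(\z.7))) ((\u.(\v.2)) false)) (let w = (let p = 7 in 6) in true)) (if (let q = (4 * 8) in (if true then false else true)) then (let r = (\s.8) in (\t.t)) else (let a = 9 in (\b.true))))
step 1: [beta@0.0] (((\y.(\z.7)) (let w = (let p = 7 in 6) in true)) (if (let q = (4 * 8) in (if true then false else true)) then (let r = (\s.8) in (\t.t)) else (let a = 9 in (\b.true))))
step 2: [beta@0] ((\z.7) (if (let q = (4 * 8) in (if true then false else true)) then (let r = (\s.8) in (\t.t)) else (let a = 9 in (\b.true))))
step 3: [beta@root] 7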